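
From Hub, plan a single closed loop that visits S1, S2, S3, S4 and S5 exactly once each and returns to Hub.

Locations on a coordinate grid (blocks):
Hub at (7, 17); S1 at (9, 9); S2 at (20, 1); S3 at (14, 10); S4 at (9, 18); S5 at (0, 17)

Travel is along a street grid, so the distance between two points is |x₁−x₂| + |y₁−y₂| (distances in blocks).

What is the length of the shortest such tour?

74 blocks — the shortest possible round trip.

Hub → S1 → S2 → S3 → S4 → S5 → Hub: 10+19+15+13+10+7 = 74
Hub → S1 → S2 → S3 → S5 → S4 → Hub: 10+19+15+21+10+3 = 78
Hub → S1 → S2 → S4 → S3 → S5 → Hub: 10+19+28+13+21+7 = 98
Hub → S1 → S2 → S4 → S5 → S3 → Hub: 10+19+28+10+21+14 = 102
Hub → S1 → S2 → S5 → S3 → S4 → Hub: 10+19+36+21+13+3 = 102
Hub → S1 → S2 → S5 → S4 → S3 → Hub: 10+19+36+10+13+14 = 102
Hub → S1 → S3 → S2 → S4 → S5 → Hub: 10+6+15+28+10+7 = 76
Hub → S1 → S3 → S2 → S5 → S4 → Hub: 10+6+15+36+10+3 = 80
Hub → S1 → S3 → S4 → S2 → S5 → Hub: 10+6+13+28+36+7 = 100
Hub → S1 → S3 → S4 → S5 → S2 → Hub: 10+6+13+10+36+29 = 104
Hub → S1 → S3 → S5 → S2 → S4 → Hub: 10+6+21+36+28+3 = 104
Hub → S1 → S3 → S5 → S4 → S2 → Hub: 10+6+21+10+28+29 = 104
Hub → S1 → S4 → S2 → S3 → S5 → Hub: 10+9+28+15+21+7 = 90
Hub → S1 → S4 → S2 → S5 → S3 → Hub: 10+9+28+36+21+14 = 118
… (46 more)
The minimum is 74.
One optimal route: Hub → S1 → S2 → S3 → S4 → S5 → Hub (or its reverse).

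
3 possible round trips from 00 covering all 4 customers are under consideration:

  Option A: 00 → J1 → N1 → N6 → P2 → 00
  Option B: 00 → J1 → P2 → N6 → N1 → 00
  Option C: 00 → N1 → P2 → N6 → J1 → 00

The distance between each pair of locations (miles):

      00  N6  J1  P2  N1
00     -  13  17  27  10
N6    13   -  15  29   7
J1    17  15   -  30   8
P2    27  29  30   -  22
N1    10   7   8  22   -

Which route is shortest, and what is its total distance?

Shortest is Option A, total 88 miles.

Option A: 17 + 8 + 7 + 29 + 27 = 88
Option B: 17 + 30 + 29 + 7 + 10 = 93
Option C: 10 + 22 + 29 + 15 + 17 = 93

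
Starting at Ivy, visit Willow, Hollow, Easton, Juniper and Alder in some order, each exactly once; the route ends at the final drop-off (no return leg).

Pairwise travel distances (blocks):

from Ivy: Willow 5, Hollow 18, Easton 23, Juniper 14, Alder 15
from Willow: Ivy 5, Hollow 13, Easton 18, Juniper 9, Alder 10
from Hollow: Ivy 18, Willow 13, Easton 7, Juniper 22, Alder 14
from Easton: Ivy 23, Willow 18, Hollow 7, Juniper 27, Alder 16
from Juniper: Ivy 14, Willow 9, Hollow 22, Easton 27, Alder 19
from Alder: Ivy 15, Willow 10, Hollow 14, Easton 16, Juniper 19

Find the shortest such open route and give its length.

There are 5! = 120 possible orderings.
Ivy→Willow→Hollow→Easton→Juniper→Alder: 5+13+7+27+19 = 71
Ivy→Willow→Hollow→Easton→Alder→Juniper: 5+13+7+16+19 = 60
Ivy→Willow→Hollow→Juniper→Easton→Alder: 5+13+22+27+16 = 83
Ivy→Willow→Hollow→Juniper→Alder→Easton: 5+13+22+19+16 = 75
Ivy→Willow→Hollow→Alder→Easton→Juniper: 5+13+14+16+27 = 75
Ivy→Willow→Hollow→Alder→Juniper→Easton: 5+13+14+19+27 = 78
Ivy→Willow→Easton→Hollow→Juniper→Alder: 5+18+7+22+19 = 71
Ivy→Willow→Easton→Hollow→Alder→Juniper: 5+18+7+14+19 = 63
Ivy→Willow→Easton→Juniper→Hollow→Alder: 5+18+27+22+14 = 86
Ivy→Willow→Easton→Juniper→Alder→Hollow: 5+18+27+19+14 = 83
Ivy→Willow→Easton→Alder→Hollow→Juniper: 5+18+16+14+22 = 75
Ivy→Willow→Easton→Alder→Juniper→Hollow: 5+18+16+19+22 = 80
Ivy→Willow→Juniper→Hollow→Easton→Alder: 5+9+22+7+16 = 59
Ivy→Willow→Juniper→Hollow→Alder→Easton: 5+9+22+14+16 = 66
… (106 more)
Ivy→Willow→Juniper→Alder→Hollow→Easton: 5+9+19+14+7 = 54  ← best
The minimum is 54.
One shortest path: Ivy → Willow → Juniper → Alder → Hollow → Easton.

Shortest open route: 54 blocks.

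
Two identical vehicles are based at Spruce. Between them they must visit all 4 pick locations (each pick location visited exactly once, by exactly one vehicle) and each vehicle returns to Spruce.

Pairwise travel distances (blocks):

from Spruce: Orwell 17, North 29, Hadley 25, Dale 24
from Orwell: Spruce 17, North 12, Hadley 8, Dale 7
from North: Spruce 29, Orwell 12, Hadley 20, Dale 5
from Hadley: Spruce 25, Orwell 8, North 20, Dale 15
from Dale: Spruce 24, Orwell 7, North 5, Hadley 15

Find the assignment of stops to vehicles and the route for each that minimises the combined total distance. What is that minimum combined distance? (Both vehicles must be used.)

Check every non-empty split of the stops between the two vehicles; for each half take its own optimal tour:
  {Orwell} + {North, Hadley, Dale}: 34 + 74 = 108
  {North} + {Orwell, Hadley, Dale}: 58 + 64 = 122
  {Orwell, North} + {Hadley, Dale}: 58 + 64 = 122
  {Hadley} + {Orwell, North, Dale}: 50 + 58 = 108
  {Orwell, Hadley} + {North, Dale}: 50 + 58 = 108
  {North, Hadley} + {Orwell, Dale}: 74 + 48 = 122
  … (7 splits in total)
Best: vehicle 1 Spruce → Orwell → Spruce = 34; vehicle 2 Spruce → North → Dale → Hadley → Spruce = 74; combined 108.

Minimum combined distance: 108 blocks.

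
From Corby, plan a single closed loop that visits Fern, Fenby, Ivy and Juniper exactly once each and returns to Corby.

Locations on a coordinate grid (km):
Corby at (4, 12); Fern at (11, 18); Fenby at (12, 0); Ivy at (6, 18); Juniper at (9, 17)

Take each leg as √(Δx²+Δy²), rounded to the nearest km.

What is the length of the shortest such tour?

There are 12 distinct closed tours to check (reversals are equivalent).
Corby - Fern - Fenby - Ivy - Juniper - Corby: 9+18+19+3+7 = 56
Corby - Fern - Fenby - Juniper - Ivy - Corby: 9+18+17+3+6 = 53
Corby - Fern - Ivy - Fenby - Juniper - Corby: 9+5+19+17+7 = 57
Corby - Fern - Ivy - Juniper - Fenby - Corby: 9+5+3+17+14 = 48
Corby - Fern - Juniper - Fenby - Ivy - Corby: 9+2+17+19+6 = 53
Corby - Fern - Juniper - Ivy - Fenby - Corby: 9+2+3+19+14 = 47
Corby - Fenby - Fern - Ivy - Juniper - Corby: 14+18+5+3+7 = 47
Corby - Fenby - Fern - Juniper - Ivy - Corby: 14+18+2+3+6 = 43
Corby - Fenby - Ivy - Fern - Juniper - Corby: 14+19+5+2+7 = 47
Corby - Fenby - Juniper - Fern - Ivy - Corby: 14+17+2+5+6 = 44
Corby - Ivy - Fern - Fenby - Juniper - Corby: 6+5+18+17+7 = 53
Corby - Ivy - Fenby - Fern - Juniper - Corby: 6+19+18+2+7 = 52
The minimum is 43.
One optimal route: Corby → Fenby → Fern → Juniper → Ivy → Corby (or its reverse).

Shortest round trip = 43 km.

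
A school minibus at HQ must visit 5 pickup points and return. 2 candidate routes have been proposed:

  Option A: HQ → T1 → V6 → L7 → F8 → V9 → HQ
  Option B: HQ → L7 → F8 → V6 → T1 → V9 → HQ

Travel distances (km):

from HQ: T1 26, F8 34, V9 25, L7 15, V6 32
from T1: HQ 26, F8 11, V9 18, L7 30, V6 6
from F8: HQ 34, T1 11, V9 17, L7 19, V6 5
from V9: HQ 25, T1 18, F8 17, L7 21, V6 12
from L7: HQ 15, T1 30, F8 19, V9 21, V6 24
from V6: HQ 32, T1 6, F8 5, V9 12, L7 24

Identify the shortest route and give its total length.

Option A: 26 + 6 + 24 + 19 + 17 + 25 = 117
Option B: 15 + 19 + 5 + 6 + 18 + 25 = 88

Shortest is Option B, total 88 km.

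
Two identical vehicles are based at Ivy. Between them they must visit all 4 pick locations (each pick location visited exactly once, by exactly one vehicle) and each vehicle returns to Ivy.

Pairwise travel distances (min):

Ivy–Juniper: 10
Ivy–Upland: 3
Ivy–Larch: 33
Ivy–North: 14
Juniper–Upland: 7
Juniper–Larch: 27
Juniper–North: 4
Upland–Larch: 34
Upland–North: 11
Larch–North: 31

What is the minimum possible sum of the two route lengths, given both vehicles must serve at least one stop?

Check every non-empty split of the stops between the two vehicles; for each half take its own optimal tour:
  {Juniper} + {Upland, Larch, North}: 20 + 78 = 98
  {Upland} + {Juniper, Larch, North}: 6 + 78 = 84
  {Juniper, Upland} + {Larch, North}: 20 + 78 = 98
  {Larch} + {Juniper, Upland, North}: 66 + 28 = 94
  {Juniper, Larch} + {Upland, North}: 70 + 28 = 98
  {Upland, Larch} + {Juniper, North}: 70 + 28 = 98
  … (7 splits in total)
Best: vehicle 1 Ivy → Upland → Ivy = 6; vehicle 2 Ivy → Juniper → North → Larch → Ivy = 78; combined 84.

84 min — the smallest possible combined total.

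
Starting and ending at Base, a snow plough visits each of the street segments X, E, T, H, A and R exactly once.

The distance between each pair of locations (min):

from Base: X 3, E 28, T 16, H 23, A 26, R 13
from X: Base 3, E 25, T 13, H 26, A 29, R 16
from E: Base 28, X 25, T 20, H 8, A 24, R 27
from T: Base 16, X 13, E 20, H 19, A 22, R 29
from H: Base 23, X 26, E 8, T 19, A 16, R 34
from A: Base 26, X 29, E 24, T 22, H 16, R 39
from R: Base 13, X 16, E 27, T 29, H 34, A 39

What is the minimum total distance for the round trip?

Base - X - E - T - H - A - R - Base: 3+25+20+19+16+39+13 = 135
Base - X - E - T - H - R - A - Base: 3+25+20+19+34+39+26 = 166
Base - X - E - T - A - H - R - Base: 3+25+20+22+16+34+13 = 133
Base - X - E - T - A - R - H - Base: 3+25+20+22+39+34+23 = 166
Base - X - E - T - R - H - A - Base: 3+25+20+29+34+16+26 = 153
Base - X - E - T - R - A - H - Base: 3+25+20+29+39+16+23 = 155
Base - X - E - H - T - A - R - Base: 3+25+8+19+22+39+13 = 129
Base - X - E - H - T - R - A - Base: 3+25+8+19+29+39+26 = 149
… (352 more)
Base - X - T - A - H - E - R - Base: 3+13+22+16+8+27+13 = 102  ← best
The minimum is 102.
One optimal route: Base → X → T → A → H → E → R → Base (or its reverse).

Minimum total distance: 102 min.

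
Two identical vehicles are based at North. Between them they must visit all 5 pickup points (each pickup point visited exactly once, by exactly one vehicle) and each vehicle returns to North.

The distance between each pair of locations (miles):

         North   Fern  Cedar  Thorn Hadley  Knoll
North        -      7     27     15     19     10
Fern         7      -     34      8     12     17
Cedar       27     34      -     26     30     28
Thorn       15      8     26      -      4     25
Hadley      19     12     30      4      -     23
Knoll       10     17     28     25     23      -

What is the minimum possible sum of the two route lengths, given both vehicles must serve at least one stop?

96 miles — the smallest possible combined total.

Try each way of splitting the stops between the two vehicles (each non-empty) and, for each split, find the best tour for each vehicle:
  {Fern} + {Cedar, Thorn, Hadley, Knoll}: 14 + 87 = 101
  {Cedar} + {Fern, Thorn, Hadley, Knoll}: 54 + 52 = 106
  {Fern, Cedar} + {Thorn, Hadley, Knoll}: 68 + 52 = 120
  {Thorn} + {Fern, Cedar, Hadley, Knoll}: 30 + 87 = 117
  {Fern, Thorn} + {Cedar, Hadley, Knoll}: 30 + 87 = 117
  {Cedar, Thorn} + {Fern, Hadley, Knoll}: 68 + 52 = 120
  … (15 splits in total)
  {Fern, Cedar, Thorn, Hadley} + {Knoll}: 76 + 20 = 96  ← best
Best: vehicle 1 North → Fern → Thorn → Hadley → Cedar → North = 76; vehicle 2 North → Knoll → North = 20; combined 96.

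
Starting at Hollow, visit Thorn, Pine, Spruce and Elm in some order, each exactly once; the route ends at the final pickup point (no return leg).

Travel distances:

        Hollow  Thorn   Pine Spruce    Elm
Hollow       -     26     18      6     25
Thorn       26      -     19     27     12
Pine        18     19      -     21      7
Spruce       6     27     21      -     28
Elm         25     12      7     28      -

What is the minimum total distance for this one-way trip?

Minimum one-way distance = 46.

There are 4! = 24 possible orderings.
Hollow - Thorn - Pine - Spruce - Elm: 26+19+21+28 = 94
Hollow - Thorn - Pine - Elm - Spruce: 26+19+7+28 = 80
Hollow - Thorn - Spruce - Pine - Elm: 26+27+21+7 = 81
Hollow - Thorn - Spruce - Elm - Pine: 26+27+28+7 = 88
Hollow - Thorn - Elm - Pine - Spruce: 26+12+7+21 = 66
Hollow - Thorn - Elm - Spruce - Pine: 26+12+28+21 = 87
Hollow - Pine - Thorn - Spruce - Elm: 18+19+27+28 = 92
Hollow - Pine - Thorn - Elm - Spruce: 18+19+12+28 = 77
Hollow - Pine - Spruce - Thorn - Elm: 18+21+27+12 = 78
Hollow - Pine - Spruce - Elm - Thorn: 18+21+28+12 = 79
Hollow - Pine - Elm - Thorn - Spruce: 18+7+12+27 = 64
Hollow - Pine - Elm - Spruce - Thorn: 18+7+28+27 = 80
Hollow - Spruce - Thorn - Pine - Elm: 6+27+19+7 = 59
Hollow - Spruce - Thorn - Elm - Pine: 6+27+12+7 = 52
… (10 more)
Hollow - Spruce - Pine - Elm - Thorn: 6+21+7+12 = 46  ← best
The minimum is 46.
One shortest path: Hollow → Spruce → Pine → Elm → Thorn.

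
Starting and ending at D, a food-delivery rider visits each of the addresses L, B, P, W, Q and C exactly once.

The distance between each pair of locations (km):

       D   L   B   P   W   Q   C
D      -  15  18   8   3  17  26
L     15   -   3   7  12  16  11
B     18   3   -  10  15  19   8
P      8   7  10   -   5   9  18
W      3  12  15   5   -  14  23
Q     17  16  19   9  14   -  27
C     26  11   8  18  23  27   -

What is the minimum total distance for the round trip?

70 km — the shortest possible round trip.

There are 360 distinct closed tours to check (reversals are equivalent).
D → L → B → P → W → Q → C → D: 15+3+10+5+14+27+26 = 100
D → L → B → P → W → C → Q → D: 15+3+10+5+23+27+17 = 100
D → L → B → P → Q → W → C → D: 15+3+10+9+14+23+26 = 100
D → L → B → P → Q → C → W → D: 15+3+10+9+27+23+3 = 90
D → L → B → P → C → W → Q → D: 15+3+10+18+23+14+17 = 100
D → L → B → P → C → Q → W → D: 15+3+10+18+27+14+3 = 90
D → L → B → W → P → Q → C → D: 15+3+15+5+9+27+26 = 100
D → L → B → W → P → C → Q → D: 15+3+15+5+18+27+17 = 100
… (352 more)
D → L → B → C → P → Q → W → D: 15+3+8+18+9+14+3 = 70  ← best
The minimum is 70.
One optimal route: D → L → B → C → P → Q → W → D (or its reverse).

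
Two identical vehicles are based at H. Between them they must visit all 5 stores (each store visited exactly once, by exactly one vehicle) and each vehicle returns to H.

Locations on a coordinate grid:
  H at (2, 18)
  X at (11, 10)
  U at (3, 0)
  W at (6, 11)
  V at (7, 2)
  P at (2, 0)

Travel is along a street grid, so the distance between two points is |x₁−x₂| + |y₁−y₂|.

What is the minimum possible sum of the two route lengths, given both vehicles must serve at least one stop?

There are 2^4 − 1 = 15 ways to divide the 5 stops into two non-empty groups. For each, the best each vehicle can do is its own shortest tour through its group:
  {X} + {U, W, V, P}: 34 + 46 = 80
  {U} + {X, W, V, P}: 38 + 54 = 92
  {X, U} + {W, V, P}: 54 + 46 = 100
  {W} + {X, U, V, P}: 22 + 54 = 76
  {X, W} + {U, V, P}: 34 + 46 = 80
  {U, W} + {X, V, P}: 44 + 54 = 98
  … (15 splits in total)
Best: vehicle 1 H → W → H = 22; vehicle 2 H → X → V → U → P → H = 54; combined 76.

76 — the smallest possible combined total.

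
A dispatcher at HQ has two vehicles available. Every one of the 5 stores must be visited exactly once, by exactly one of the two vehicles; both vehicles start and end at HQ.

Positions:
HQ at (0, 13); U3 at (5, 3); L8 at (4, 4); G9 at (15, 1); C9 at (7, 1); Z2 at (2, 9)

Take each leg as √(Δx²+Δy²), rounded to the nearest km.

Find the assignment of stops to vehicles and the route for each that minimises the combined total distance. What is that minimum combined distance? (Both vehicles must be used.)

Check every non-empty split of the stops between the two vehicles; for each half take its own optimal tour:
  {U3} + {L8, G9, C9, Z2}: 22 + 40 = 62
  {L8} + {U3, G9, C9, Z2}: 20 + 41 = 61
  {U3, L8} + {G9, C9, Z2}: 22 + 40 = 62
  {G9} + {U3, L8, C9, Z2}: 38 + 27 = 65
  {U3, G9} + {L8, C9, Z2}: 40 + 27 = 67
  {L8, G9} + {U3, C9, Z2}: 40 + 27 = 67
  … (15 splits in total)
  {U3, L8, G9, C9} + {Z2}: 41 + 8 = 49  ← best
Best: vehicle 1 HQ → L8 → U3 → C9 → G9 → HQ = 41; vehicle 2 HQ → Z2 → HQ = 8; combined 49.

49 km — the smallest possible combined total.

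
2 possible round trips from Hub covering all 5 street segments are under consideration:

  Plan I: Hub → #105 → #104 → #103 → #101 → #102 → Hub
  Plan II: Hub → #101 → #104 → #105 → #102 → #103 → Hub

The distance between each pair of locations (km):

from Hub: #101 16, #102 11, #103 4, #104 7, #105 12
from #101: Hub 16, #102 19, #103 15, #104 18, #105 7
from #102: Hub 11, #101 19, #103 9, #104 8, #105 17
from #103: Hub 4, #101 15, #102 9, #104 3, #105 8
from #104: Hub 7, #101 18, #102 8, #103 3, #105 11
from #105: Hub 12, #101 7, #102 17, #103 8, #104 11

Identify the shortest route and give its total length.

71 km — Plan I is the shortest.

Plan I: 12 + 11 + 3 + 15 + 19 + 11 = 71
Plan II: 16 + 18 + 11 + 17 + 9 + 4 = 75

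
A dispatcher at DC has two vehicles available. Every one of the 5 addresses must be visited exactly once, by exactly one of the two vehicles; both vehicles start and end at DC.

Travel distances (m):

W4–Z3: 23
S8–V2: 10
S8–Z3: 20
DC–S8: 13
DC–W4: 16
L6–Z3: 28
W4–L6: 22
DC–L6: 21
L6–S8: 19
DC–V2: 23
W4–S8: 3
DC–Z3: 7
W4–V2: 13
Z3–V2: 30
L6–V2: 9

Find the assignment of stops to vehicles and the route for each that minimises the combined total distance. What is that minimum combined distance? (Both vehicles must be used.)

There are 2^4 − 1 = 15 ways to divide the 5 stops into two non-empty groups. For each, the best each vehicle can do is its own shortest tour through its group:
  {W4} + {L6, S8, Z3, V2}: 32 + 67 = 99
  {L6} + {W4, S8, Z3, V2}: 42 + 66 = 108
  {W4, L6} + {S8, Z3, V2}: 59 + 60 = 119
  {S8} + {W4, L6, Z3, V2}: 26 + 73 = 99
  {W4, S8} + {L6, Z3, V2}: 32 + 67 = 99
  {L6, S8} + {W4, Z3, V2}: 53 + 66 = 119
  … (15 splits in total)
  {Z3} + {W4, L6, S8, V2}: 14 + 59 = 73  ← best
Best: vehicle 1 DC → Z3 → DC = 14; vehicle 2 DC → W4 → S8 → V2 → L6 → DC = 59; combined 73.

Minimum combined distance: 73 m.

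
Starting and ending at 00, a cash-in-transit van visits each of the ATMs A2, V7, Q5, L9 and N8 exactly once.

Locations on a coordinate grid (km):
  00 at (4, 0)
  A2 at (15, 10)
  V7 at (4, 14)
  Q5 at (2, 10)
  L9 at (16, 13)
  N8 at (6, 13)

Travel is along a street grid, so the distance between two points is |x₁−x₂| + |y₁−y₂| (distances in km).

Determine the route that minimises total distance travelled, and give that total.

With 5 stops there are 5!/2 = 60 distinct round trips (a route and its reverse cost the same).
00 → A2 → V7 → Q5 → L9 → N8 → 00: 21+15+6+17+10+15 = 84
00 → A2 → V7 → Q5 → N8 → L9 → 00: 21+15+6+7+10+25 = 84
00 → A2 → V7 → L9 → Q5 → N8 → 00: 21+15+13+17+7+15 = 88
00 → A2 → V7 → L9 → N8 → Q5 → 00: 21+15+13+10+7+12 = 78
00 → A2 → V7 → N8 → Q5 → L9 → 00: 21+15+3+7+17+25 = 88
00 → A2 → V7 → N8 → L9 → Q5 → 00: 21+15+3+10+17+12 = 78
00 → A2 → Q5 → V7 → L9 → N8 → 00: 21+13+6+13+10+15 = 78
00 → A2 → Q5 → V7 → N8 → L9 → 00: 21+13+6+3+10+25 = 78
00 → A2 → Q5 → L9 → V7 → N8 → 00: 21+13+17+13+3+15 = 82
00 → A2 → Q5 → L9 → N8 → V7 → 00: 21+13+17+10+3+14 = 78
00 → A2 → Q5 → N8 → V7 → L9 → 00: 21+13+7+3+13+25 = 82
00 → A2 → Q5 → N8 → L9 → V7 → 00: 21+13+7+10+13+14 = 78
00 → A2 → L9 → V7 → Q5 → N8 → 00: 21+4+13+6+7+15 = 66
00 → A2 → L9 → V7 → N8 → Q5 → 00: 21+4+13+3+7+12 = 60
… (46 more)
00 → A2 → L9 → N8 → V7 → Q5 → 00: 21+4+10+3+6+12 = 56  ← best
The minimum is 56.
One optimal route: 00 → A2 → L9 → N8 → V7 → Q5 → 00 (or its reverse).

Shortest round trip = 56 km.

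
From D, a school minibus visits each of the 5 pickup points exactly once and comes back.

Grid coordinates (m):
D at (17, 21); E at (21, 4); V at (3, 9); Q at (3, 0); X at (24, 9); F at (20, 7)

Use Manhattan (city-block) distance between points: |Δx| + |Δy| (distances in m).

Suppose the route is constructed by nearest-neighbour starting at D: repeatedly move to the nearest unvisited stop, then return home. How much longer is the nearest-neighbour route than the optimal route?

D: F=17, X=19, E=21, V=26, Q=35 ⇒ F
F: E=4, X=6, V=19, Q=24 ⇒ E
E: X=8, Q=22, V=23 ⇒ X
X: V=21, Q=30 ⇒ V
V: Q=9 ⇒ Q
NN route D → F → E → X → V → Q → D costs 94.
Optimal: D → V → Q → E → F → X → D costs 86 (by enumerating all 60 distinct tours).
Excess = 94 − 86 = 8.

The nearest-neighbour route is 8 m longer than optimal.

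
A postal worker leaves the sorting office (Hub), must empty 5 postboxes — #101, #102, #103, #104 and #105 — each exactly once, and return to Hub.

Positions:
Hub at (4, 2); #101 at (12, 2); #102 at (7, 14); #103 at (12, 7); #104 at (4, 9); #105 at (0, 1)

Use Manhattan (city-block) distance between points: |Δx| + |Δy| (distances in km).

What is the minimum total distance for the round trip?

There are 60 distinct closed tours to check (reversals are equivalent).
Hub - #101 - #102 - #103 - #104 - #105 - Hub: 8+17+12+10+12+5 = 64
Hub - #101 - #102 - #103 - #105 - #104 - Hub: 8+17+12+18+12+7 = 74
Hub - #101 - #102 - #104 - #103 - #105 - Hub: 8+17+8+10+18+5 = 66
Hub - #101 - #102 - #104 - #105 - #103 - Hub: 8+17+8+12+18+13 = 76
Hub - #101 - #102 - #105 - #103 - #104 - Hub: 8+17+20+18+10+7 = 80
Hub - #101 - #102 - #105 - #104 - #103 - Hub: 8+17+20+12+10+13 = 80
Hub - #101 - #103 - #102 - #104 - #105 - Hub: 8+5+12+8+12+5 = 50
Hub - #101 - #103 - #102 - #105 - #104 - Hub: 8+5+12+20+12+7 = 64
Hub - #101 - #103 - #104 - #102 - #105 - Hub: 8+5+10+8+20+5 = 56
Hub - #101 - #103 - #104 - #105 - #102 - Hub: 8+5+10+12+20+15 = 70
Hub - #101 - #103 - #105 - #102 - #104 - Hub: 8+5+18+20+8+7 = 66
Hub - #101 - #103 - #105 - #104 - #102 - Hub: 8+5+18+12+8+15 = 66
Hub - #101 - #104 - #102 - #103 - #105 - Hub: 8+15+8+12+18+5 = 66
Hub - #101 - #104 - #102 - #105 - #103 - Hub: 8+15+8+20+18+13 = 82
… (46 more)
The minimum is 50.
One optimal route: Hub → #101 → #103 → #102 → #104 → #105 → Hub (or its reverse).

Shortest round trip = 50 km.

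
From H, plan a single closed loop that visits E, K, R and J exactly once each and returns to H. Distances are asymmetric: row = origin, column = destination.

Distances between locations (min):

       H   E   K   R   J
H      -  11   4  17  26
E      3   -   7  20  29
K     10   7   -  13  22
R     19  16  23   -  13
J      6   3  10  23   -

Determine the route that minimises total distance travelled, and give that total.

H → E → K → R → J → H: 11+7+13+13+6 = 50
H → E → K → J → R → H: 11+7+22+23+19 = 82
H → E → R → K → J → H: 11+20+23+22+6 = 82
H → E → R → J → K → H: 11+20+13+10+10 = 64
H → E → J → K → R → H: 11+29+10+13+19 = 82
H → E → J → R → K → H: 11+29+23+23+10 = 96
H → K → E → R → J → H: 4+7+20+13+6 = 50
H → K → E → J → R → H: 4+7+29+23+19 = 82
H → K → R → E → J → H: 4+13+16+29+6 = 68
H → K → R → J → E → H: 4+13+13+3+3 = 36
H → K → J → E → R → H: 4+22+3+20+19 = 68
H → K → J → R → E → H: 4+22+23+16+3 = 68
H → R → E → K → J → H: 17+16+7+22+6 = 68
H → R → E → J → K → H: 17+16+29+10+10 = 82
… (10 more)
The minimum is 36.
One optimal route: H → K → R → J → E → H.

36 min — the shortest possible round trip.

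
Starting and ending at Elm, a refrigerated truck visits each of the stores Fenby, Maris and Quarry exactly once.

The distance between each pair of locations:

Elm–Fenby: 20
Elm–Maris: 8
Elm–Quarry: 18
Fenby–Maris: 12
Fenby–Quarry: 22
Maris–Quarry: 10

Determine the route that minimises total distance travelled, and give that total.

There are 3 distinct closed tours to check (reversals are equivalent).
Elm - Fenby - Maris - Quarry - Elm: 20+12+10+18 = 60
Elm - Fenby - Quarry - Maris - Elm: 20+22+10+8 = 60
Elm - Maris - Fenby - Quarry - Elm: 8+12+22+18 = 60
The minimum is 60.
One optimal route: Elm → Fenby → Maris → Quarry → Elm (or its reverse).

60 — the shortest possible round trip.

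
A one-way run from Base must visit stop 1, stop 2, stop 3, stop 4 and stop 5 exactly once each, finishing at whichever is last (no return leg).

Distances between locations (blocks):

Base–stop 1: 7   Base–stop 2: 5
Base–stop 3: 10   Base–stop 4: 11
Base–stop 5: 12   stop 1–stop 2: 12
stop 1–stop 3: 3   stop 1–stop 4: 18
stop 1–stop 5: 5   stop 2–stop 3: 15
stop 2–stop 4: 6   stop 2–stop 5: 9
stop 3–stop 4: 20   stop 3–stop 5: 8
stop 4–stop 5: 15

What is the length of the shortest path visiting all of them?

33 blocks — the minimum one-way total.

There are 5! = 120 possible orderings.
Base→stop 1→stop 2→stop 3→stop 4→stop 5: 7+12+15+20+15 = 69
Base→stop 1→stop 2→stop 3→stop 5→stop 4: 7+12+15+8+15 = 57
Base→stop 1→stop 2→stop 4→stop 3→stop 5: 7+12+6+20+8 = 53
Base→stop 1→stop 2→stop 4→stop 5→stop 3: 7+12+6+15+8 = 48
Base→stop 1→stop 2→stop 5→stop 3→stop 4: 7+12+9+8+20 = 56
Base→stop 1→stop 2→stop 5→stop 4→stop 3: 7+12+9+15+20 = 63
Base→stop 1→stop 3→stop 2→stop 4→stop 5: 7+3+15+6+15 = 46
Base→stop 1→stop 3→stop 2→stop 5→stop 4: 7+3+15+9+15 = 49
Base→stop 1→stop 3→stop 4→stop 2→stop 5: 7+3+20+6+9 = 45
Base→stop 1→stop 3→stop 4→stop 5→stop 2: 7+3+20+15+9 = 54
Base→stop 1→stop 3→stop 5→stop 2→stop 4: 7+3+8+9+6 = 33
Base→stop 1→stop 3→stop 5→stop 4→stop 2: 7+3+8+15+6 = 39
Base→stop 1→stop 4→stop 2→stop 3→stop 5: 7+18+6+15+8 = 54
Base→stop 1→stop 4→stop 2→stop 5→stop 3: 7+18+6+9+8 = 48
… (106 more)
The minimum is 33.
One shortest path: Base → stop 1 → stop 3 → stop 5 → stop 2 → stop 4.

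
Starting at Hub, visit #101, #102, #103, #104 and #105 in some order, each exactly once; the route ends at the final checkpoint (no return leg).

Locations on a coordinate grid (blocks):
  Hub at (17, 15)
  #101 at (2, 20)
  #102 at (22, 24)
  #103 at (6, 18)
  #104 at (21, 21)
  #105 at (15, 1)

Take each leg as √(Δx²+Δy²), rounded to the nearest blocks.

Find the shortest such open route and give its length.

53 blocks — the minimum one-way total.

There are 5! = 120 possible orderings.
Hub → #101 → #102 → #103 → #104 → #105: 16+20+17+15+21 = 89
Hub → #101 → #102 → #103 → #105 → #104: 16+20+17+19+21 = 93
Hub → #101 → #102 → #104 → #103 → #105: 16+20+3+15+19 = 73
Hub → #101 → #102 → #104 → #105 → #103: 16+20+3+21+19 = 79
Hub → #101 → #102 → #105 → #103 → #104: 16+20+24+19+15 = 94
Hub → #101 → #102 → #105 → #104 → #103: 16+20+24+21+15 = 96
Hub → #101 → #103 → #102 → #104 → #105: 16+4+17+3+21 = 61
Hub → #101 → #103 → #102 → #105 → #104: 16+4+17+24+21 = 82
Hub → #101 → #103 → #104 → #102 → #105: 16+4+15+3+24 = 62
Hub → #101 → #103 → #104 → #105 → #102: 16+4+15+21+24 = 80
Hub → #101 → #103 → #105 → #102 → #104: 16+4+19+24+3 = 66
Hub → #101 → #103 → #105 → #104 → #102: 16+4+19+21+3 = 63
Hub → #101 → #104 → #102 → #103 → #105: 16+19+3+17+19 = 74
Hub → #101 → #104 → #102 → #105 → #103: 16+19+3+24+19 = 81
… (106 more)
Hub → #104 → #102 → #101 → #103 → #105: 7+3+20+4+19 = 53  ← best
The minimum is 53.
One shortest path: Hub → #104 → #102 → #101 → #103 → #105.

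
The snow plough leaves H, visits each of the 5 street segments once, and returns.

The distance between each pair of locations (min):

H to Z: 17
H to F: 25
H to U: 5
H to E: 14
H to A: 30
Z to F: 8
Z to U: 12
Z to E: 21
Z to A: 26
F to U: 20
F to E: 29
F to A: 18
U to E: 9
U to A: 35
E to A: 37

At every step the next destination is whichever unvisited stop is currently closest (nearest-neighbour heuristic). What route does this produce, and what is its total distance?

91 min along H → U → E → Z → F → A → H.

From H: distances to unvisited — U=5, E=14, Z=17, F=25, A=30. Nearest is U (5).
From U: distances to unvisited — E=9, Z=12, F=20, A=35. Nearest is E (9).
From E: distances to unvisited — Z=21, F=29, A=37. Nearest is Z (21).
From Z: distances to unvisited — F=8, A=26. Nearest is F (8).
From F: distances to unvisited — A=18. Nearest is A (18).
Return A→H: 30.
Total = 5 + 9 + 21 + 8 + 18 + 30 = 91.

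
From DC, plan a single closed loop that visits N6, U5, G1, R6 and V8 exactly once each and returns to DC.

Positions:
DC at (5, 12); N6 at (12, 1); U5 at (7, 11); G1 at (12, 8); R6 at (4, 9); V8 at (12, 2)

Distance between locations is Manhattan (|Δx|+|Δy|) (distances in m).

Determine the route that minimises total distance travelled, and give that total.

With 5 stops there are 5!/2 = 60 distinct round trips (a route and its reverse cost the same).
DC - N6 - U5 - G1 - R6 - V8 - DC: 18+15+8+9+15+17 = 82
DC - N6 - U5 - G1 - V8 - R6 - DC: 18+15+8+6+15+4 = 66
DC - N6 - U5 - R6 - G1 - V8 - DC: 18+15+5+9+6+17 = 70
DC - N6 - U5 - R6 - V8 - G1 - DC: 18+15+5+15+6+11 = 70
DC - N6 - U5 - V8 - G1 - R6 - DC: 18+15+14+6+9+4 = 66
DC - N6 - U5 - V8 - R6 - G1 - DC: 18+15+14+15+9+11 = 82
DC - N6 - G1 - U5 - R6 - V8 - DC: 18+7+8+5+15+17 = 70
DC - N6 - G1 - U5 - V8 - R6 - DC: 18+7+8+14+15+4 = 66
DC - N6 - G1 - R6 - U5 - V8 - DC: 18+7+9+5+14+17 = 70
DC - N6 - G1 - R6 - V8 - U5 - DC: 18+7+9+15+14+3 = 66
DC - N6 - G1 - V8 - U5 - R6 - DC: 18+7+6+14+5+4 = 54
DC - N6 - G1 - V8 - R6 - U5 - DC: 18+7+6+15+5+3 = 54
DC - N6 - R6 - U5 - G1 - V8 - DC: 18+16+5+8+6+17 = 70
DC - N6 - R6 - U5 - V8 - G1 - DC: 18+16+5+14+6+11 = 70
… (46 more)
DC - U5 - N6 - V8 - G1 - R6 - DC: 3+15+1+6+9+4 = 38  ← best
The minimum is 38.
One optimal route: DC → U5 → N6 → V8 → G1 → R6 → DC (or its reverse).

Shortest round trip = 38 m.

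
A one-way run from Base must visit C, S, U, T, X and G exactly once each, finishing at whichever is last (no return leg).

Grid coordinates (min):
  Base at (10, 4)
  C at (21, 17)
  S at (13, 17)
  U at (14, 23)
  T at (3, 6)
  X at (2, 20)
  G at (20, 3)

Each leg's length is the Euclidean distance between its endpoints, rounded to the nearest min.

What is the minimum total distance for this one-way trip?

There are 6! = 720 possible orderings.
Base - C - S - U - T - X - G: 17+8+6+20+14+25 = 90
Base - C - S - U - T - G - X: 17+8+6+20+17+25 = 93
Base - C - S - U - X - T - G: 17+8+6+12+14+17 = 74
Base - C - S - U - X - G - T: 17+8+6+12+25+17 = 85
Base - C - S - U - G - T - X: 17+8+6+21+17+14 = 83
Base - C - S - U - G - X - T: 17+8+6+21+25+14 = 91
Base - C - S - T - U - X - G: 17+8+15+20+12+25 = 97
Base - C - S - T - U - G - X: 17+8+15+20+21+25 = 106
… (712 more)
Base - T - X - S - U - C - G: 7+14+11+6+9+14 = 61  ← best
The minimum is 61.
One shortest path: Base → T → X → S → U → C → G.

61 min — the minimum one-way total.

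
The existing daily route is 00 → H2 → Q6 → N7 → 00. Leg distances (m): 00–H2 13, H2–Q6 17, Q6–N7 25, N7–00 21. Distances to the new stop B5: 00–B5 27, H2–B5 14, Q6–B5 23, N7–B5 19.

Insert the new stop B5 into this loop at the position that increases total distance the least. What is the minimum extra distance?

+17 m — insert B5 between Q6 and N7.

Insertion cost between consecutive stops i–j is d(i,B5) + d(B5,j) − d(i,j):
  between 00 and H2: 27 + 14 − 13 = 28
  between H2 and Q6: 14 + 23 − 17 = 20
  between Q6 and N7: 23 + 19 − 25 = 17
  between N7 and 00: 19 + 27 − 21 = 25
Cheapest insertion is between Q6 and N7, adding 17.
New total = 76 + 17 = 93.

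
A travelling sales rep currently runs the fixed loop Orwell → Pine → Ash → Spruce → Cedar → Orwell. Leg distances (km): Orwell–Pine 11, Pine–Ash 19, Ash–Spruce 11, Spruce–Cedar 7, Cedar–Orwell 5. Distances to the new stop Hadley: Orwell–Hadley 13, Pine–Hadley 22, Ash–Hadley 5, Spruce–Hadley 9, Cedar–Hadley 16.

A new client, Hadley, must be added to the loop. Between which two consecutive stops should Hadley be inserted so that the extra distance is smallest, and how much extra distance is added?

Insertion cost between consecutive stops i–j is d(i,Hadley) + d(Hadley,j) − d(i,j):
  between Orwell and Pine: 13 + 22 − 11 = 24
  between Pine and Ash: 22 + 5 − 19 = 8
  between Ash and Spruce: 5 + 9 − 11 = 3
  between Spruce and Cedar: 9 + 16 − 7 = 18
  between Cedar and Orwell: 16 + 13 − 5 = 24
Cheapest insertion is between Ash and Spruce, adding 3.
New total = 53 + 3 = 56.

Adding 3 km by placing Hadley on the Ash–Spruce leg.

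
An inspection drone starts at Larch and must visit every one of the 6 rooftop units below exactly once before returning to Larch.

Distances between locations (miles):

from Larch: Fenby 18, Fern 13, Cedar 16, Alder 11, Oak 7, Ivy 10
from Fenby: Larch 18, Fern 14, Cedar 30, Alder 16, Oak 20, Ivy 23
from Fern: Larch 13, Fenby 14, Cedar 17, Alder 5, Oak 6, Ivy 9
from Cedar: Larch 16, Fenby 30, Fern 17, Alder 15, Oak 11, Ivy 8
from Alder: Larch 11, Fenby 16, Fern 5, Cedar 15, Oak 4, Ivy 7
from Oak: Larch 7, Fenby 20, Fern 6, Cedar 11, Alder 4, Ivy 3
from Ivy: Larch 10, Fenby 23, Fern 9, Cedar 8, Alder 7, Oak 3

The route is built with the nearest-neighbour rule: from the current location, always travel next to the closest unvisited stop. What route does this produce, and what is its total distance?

Nearest-neighbour total = 82 miles; route Larch → Oak → Ivy → Alder → Fern → Fenby → Cedar → Larch.

At Larch the remaining stops are Oak 7, Ivy 10, Alder 11, Fern 13, Cedar 16, Fenby 18; go to Oak.
At Oak the remaining stops are Ivy 3, Alder 4, Fern 6, Cedar 11, Fenby 20; go to Ivy.
At Ivy the remaining stops are Alder 7, Cedar 8, Fern 9, Fenby 23; go to Alder.
At Alder the remaining stops are Fern 5, Cedar 15, Fenby 16; go to Fern.
At Fern the remaining stops are Fenby 14, Cedar 17; go to Fenby.
At Fenby the remaining stops are Cedar 30; go to Cedar.
Return Cedar→Larch: 16.
Total = 7 + 3 + 7 + 5 + 14 + 30 + 16 = 82.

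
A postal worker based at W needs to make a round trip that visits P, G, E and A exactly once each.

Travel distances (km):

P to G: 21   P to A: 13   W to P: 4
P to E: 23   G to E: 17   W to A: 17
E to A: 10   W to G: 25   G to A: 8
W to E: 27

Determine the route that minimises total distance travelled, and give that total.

Minimum total distance: 69 km.

W - P - G - E - A - W: 4+21+17+10+17 = 69
W - P - G - A - E - W: 4+21+8+10+27 = 70
W - P - E - G - A - W: 4+23+17+8+17 = 69
W - P - E - A - G - W: 4+23+10+8+25 = 70
W - P - A - G - E - W: 4+13+8+17+27 = 69
W - P - A - E - G - W: 4+13+10+17+25 = 69
W - G - P - E - A - W: 25+21+23+10+17 = 96
W - G - P - A - E - W: 25+21+13+10+27 = 96
W - G - E - P - A - W: 25+17+23+13+17 = 95
W - G - A - P - E - W: 25+8+13+23+27 = 96
W - E - P - G - A - W: 27+23+21+8+17 = 96
W - E - G - P - A - W: 27+17+21+13+17 = 95
The minimum is 69.
One optimal route: W → P → G → E → A → W (or its reverse).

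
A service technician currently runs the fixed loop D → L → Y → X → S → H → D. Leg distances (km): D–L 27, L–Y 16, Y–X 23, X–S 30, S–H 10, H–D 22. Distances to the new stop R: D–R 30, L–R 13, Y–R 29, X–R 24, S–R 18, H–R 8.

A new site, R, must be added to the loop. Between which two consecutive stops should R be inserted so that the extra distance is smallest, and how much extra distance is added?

Adding 12 km by placing R on the X–S leg.

Insertion cost between consecutive stops i–j is d(i,R) + d(R,j) − d(i,j):
  between D and L: 30 + 13 − 27 = 16
  between L and Y: 13 + 29 − 16 = 26
  between Y and X: 29 + 24 − 23 = 30
  between X and S: 24 + 18 − 30 = 12
  between S and H: 18 + 8 − 10 = 16
  between H and D: 8 + 30 − 22 = 16
Cheapest insertion is between X and S, adding 12.
New total = 128 + 12 = 140.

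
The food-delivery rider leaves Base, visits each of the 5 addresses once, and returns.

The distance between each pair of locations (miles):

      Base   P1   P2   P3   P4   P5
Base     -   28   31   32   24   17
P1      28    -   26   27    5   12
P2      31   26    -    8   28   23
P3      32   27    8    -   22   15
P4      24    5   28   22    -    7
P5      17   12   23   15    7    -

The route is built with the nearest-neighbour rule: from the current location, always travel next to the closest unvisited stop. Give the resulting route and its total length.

Total distance 95 miles via the nearest-neighbour route Base → P5 → P4 → P1 → P2 → P3 → Base.

At Base the remaining stops are P5 17, P4 24, P1 28, P2 31, P3 32; go to P5.
At P5 the remaining stops are P4 7, P1 12, P3 15, P2 23; go to P4.
At P4 the remaining stops are P1 5, P3 22, P2 28; go to P1.
At P1 the remaining stops are P2 26, P3 27; go to P2.
At P2 the remaining stops are P3 8; go to P3.
Return P3→Base: 32.
Total = 17 + 7 + 5 + 26 + 8 + 32 = 95.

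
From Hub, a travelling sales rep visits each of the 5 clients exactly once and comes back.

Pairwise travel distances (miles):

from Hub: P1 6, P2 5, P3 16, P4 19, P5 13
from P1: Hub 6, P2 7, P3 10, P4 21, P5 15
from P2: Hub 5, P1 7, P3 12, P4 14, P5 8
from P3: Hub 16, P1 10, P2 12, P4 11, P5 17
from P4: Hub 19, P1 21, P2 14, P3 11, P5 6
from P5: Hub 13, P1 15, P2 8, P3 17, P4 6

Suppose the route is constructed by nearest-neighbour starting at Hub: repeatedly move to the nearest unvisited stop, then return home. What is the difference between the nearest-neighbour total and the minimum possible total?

Excess over optimum: 6 miles.

From Hub: P2=5, P1=6, P5=13, P3=16, P4=19 → choose P2 (5).
From P2: P1=7, P5=8, P3=12, P4=14 → choose P1 (7).
From P1: P3=10, P5=15, P4=21 → choose P3 (10).
From P3: P4=11, P5=17 → choose P4 (11).
From P4: P5=6 → choose P5 (6).
NN route Hub → P2 → P1 → P3 → P4 → P5 → Hub costs 52.
Optimal: Hub → P1 → P3 → P4 → P5 → P2 → Hub costs 46 (by enumerating all 60 distinct tours).
Excess = 52 − 46 = 6.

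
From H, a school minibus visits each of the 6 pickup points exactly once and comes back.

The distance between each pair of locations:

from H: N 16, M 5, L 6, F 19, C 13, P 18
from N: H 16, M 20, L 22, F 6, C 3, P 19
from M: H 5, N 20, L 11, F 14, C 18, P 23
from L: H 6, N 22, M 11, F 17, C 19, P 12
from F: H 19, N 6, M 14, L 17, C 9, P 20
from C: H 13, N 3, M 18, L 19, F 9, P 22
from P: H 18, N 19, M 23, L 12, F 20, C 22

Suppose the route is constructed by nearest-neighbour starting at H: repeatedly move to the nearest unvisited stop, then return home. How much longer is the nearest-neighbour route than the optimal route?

The nearest-neighbour route is 10 longer than optimal.

From H: M=5, L=6, C=13, N=16, P=18, F=19 → choose M (5).
From M: L=11, F=14, C=18, N=20, P=23 → choose L (11).
From L: P=12, F=17, C=19, N=22 → choose P (12).
From P: N=19, F=20, C=22 → choose N (19).
From N: C=3, F=6 → choose C (3).
From C: F=9 → choose F (9).
NN route H → M → L → P → N → C → F → H costs 78.
Optimal: H → M → F → N → C → P → L → H costs 68 (by enumerating all 360 distinct tours).
Excess = 78 − 68 = 10.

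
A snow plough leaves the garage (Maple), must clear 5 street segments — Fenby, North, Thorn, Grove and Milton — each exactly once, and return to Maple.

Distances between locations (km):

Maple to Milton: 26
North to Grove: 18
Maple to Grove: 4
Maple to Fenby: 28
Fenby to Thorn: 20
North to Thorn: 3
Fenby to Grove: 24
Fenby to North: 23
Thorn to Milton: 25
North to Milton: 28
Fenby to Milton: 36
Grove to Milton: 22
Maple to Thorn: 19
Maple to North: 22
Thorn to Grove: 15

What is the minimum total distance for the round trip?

Shortest round trip = 105 km.

There are 60 distinct closed tours to check (reversals are equivalent).
Maple - Fenby - North - Thorn - Grove - Milton - Maple: 28+23+3+15+22+26 = 117
Maple - Fenby - North - Thorn - Milton - Grove - Maple: 28+23+3+25+22+4 = 105
Maple - Fenby - North - Grove - Thorn - Milton - Maple: 28+23+18+15+25+26 = 135
Maple - Fenby - North - Grove - Milton - Thorn - Maple: 28+23+18+22+25+19 = 135
Maple - Fenby - North - Milton - Thorn - Grove - Maple: 28+23+28+25+15+4 = 123
Maple - Fenby - North - Milton - Grove - Thorn - Maple: 28+23+28+22+15+19 = 135
Maple - Fenby - Thorn - North - Grove - Milton - Maple: 28+20+3+18+22+26 = 117
Maple - Fenby - Thorn - North - Milton - Grove - Maple: 28+20+3+28+22+4 = 105
Maple - Fenby - Thorn - Grove - North - Milton - Maple: 28+20+15+18+28+26 = 135
Maple - Fenby - Thorn - Grove - Milton - North - Maple: 28+20+15+22+28+22 = 135
Maple - Fenby - Thorn - Milton - North - Grove - Maple: 28+20+25+28+18+4 = 123
Maple - Fenby - Thorn - Milton - Grove - North - Maple: 28+20+25+22+18+22 = 135
Maple - Fenby - Grove - North - Thorn - Milton - Maple: 28+24+18+3+25+26 = 124
Maple - Fenby - Grove - North - Milton - Thorn - Maple: 28+24+18+28+25+19 = 142
… (46 more)
The minimum is 105.
One optimal route: Maple → Fenby → North → Thorn → Milton → Grove → Maple (or its reverse).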